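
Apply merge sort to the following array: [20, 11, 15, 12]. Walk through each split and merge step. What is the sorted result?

Merge sort trace:

Split: [20, 11, 15, 12] -> [20, 11] and [15, 12]
  Split: [20, 11] -> [20] and [11]
  Merge: [20] + [11] -> [11, 20]
  Split: [15, 12] -> [15] and [12]
  Merge: [15] + [12] -> [12, 15]
Merge: [11, 20] + [12, 15] -> [11, 12, 15, 20]

Final sorted array: [11, 12, 15, 20]

The merge sort proceeds by recursively splitting the array and merging sorted halves.
After all merges, the sorted array is [11, 12, 15, 20].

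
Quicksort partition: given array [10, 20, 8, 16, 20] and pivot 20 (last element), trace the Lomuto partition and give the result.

Lomuto partition with pivot = 20:

Initial array: [10, 20, 8, 16, 20]

arr[0]=10 <= 20: swap with position 0, array becomes [10, 20, 8, 16, 20]
arr[1]=20 <= 20: swap with position 1, array becomes [10, 20, 8, 16, 20]
arr[2]=8 <= 20: swap with position 2, array becomes [10, 20, 8, 16, 20]
arr[3]=16 <= 20: swap with position 3, array becomes [10, 20, 8, 16, 20]

Place pivot at position 4: [10, 20, 8, 16, 20]
Pivot position: 4

After partitioning with pivot 20, the array becomes [10, 20, 8, 16, 20]. The pivot is placed at index 4. All elements to the left of the pivot are <= 20, and all elements to the right are > 20.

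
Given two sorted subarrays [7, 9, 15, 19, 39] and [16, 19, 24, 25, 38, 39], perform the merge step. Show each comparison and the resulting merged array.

Merging process:

Compare 7 vs 16: take 7 from left. Merged: [7]
Compare 9 vs 16: take 9 from left. Merged: [7, 9]
Compare 15 vs 16: take 15 from left. Merged: [7, 9, 15]
Compare 19 vs 16: take 16 from right. Merged: [7, 9, 15, 16]
Compare 19 vs 19: take 19 from left. Merged: [7, 9, 15, 16, 19]
Compare 39 vs 19: take 19 from right. Merged: [7, 9, 15, 16, 19, 19]
Compare 39 vs 24: take 24 from right. Merged: [7, 9, 15, 16, 19, 19, 24]
Compare 39 vs 25: take 25 from right. Merged: [7, 9, 15, 16, 19, 19, 24, 25]
Compare 39 vs 38: take 38 from right. Merged: [7, 9, 15, 16, 19, 19, 24, 25, 38]
Compare 39 vs 39: take 39 from left. Merged: [7, 9, 15, 16, 19, 19, 24, 25, 38, 39]
Append remaining from right: [39]. Merged: [7, 9, 15, 16, 19, 19, 24, 25, 38, 39, 39]

Final merged array: [7, 9, 15, 16, 19, 19, 24, 25, 38, 39, 39]
Total comparisons: 10

The merged array is [7, 9, 15, 16, 19, 19, 24, 25, 38, 39, 39], requiring 10 comparisons. The merge step runs in O(n) time where n is the total number of elements.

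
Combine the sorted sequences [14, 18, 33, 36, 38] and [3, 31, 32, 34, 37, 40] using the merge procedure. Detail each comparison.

Merging process:

Compare 14 vs 3: take 3 from right. Merged: [3]
Compare 14 vs 31: take 14 from left. Merged: [3, 14]
Compare 18 vs 31: take 18 from left. Merged: [3, 14, 18]
Compare 33 vs 31: take 31 from right. Merged: [3, 14, 18, 31]
Compare 33 vs 32: take 32 from right. Merged: [3, 14, 18, 31, 32]
Compare 33 vs 34: take 33 from left. Merged: [3, 14, 18, 31, 32, 33]
Compare 36 vs 34: take 34 from right. Merged: [3, 14, 18, 31, 32, 33, 34]
Compare 36 vs 37: take 36 from left. Merged: [3, 14, 18, 31, 32, 33, 34, 36]
Compare 38 vs 37: take 37 from right. Merged: [3, 14, 18, 31, 32, 33, 34, 36, 37]
Compare 38 vs 40: take 38 from left. Merged: [3, 14, 18, 31, 32, 33, 34, 36, 37, 38]
Append remaining from right: [40]. Merged: [3, 14, 18, 31, 32, 33, 34, 36, 37, 38, 40]

Final merged array: [3, 14, 18, 31, 32, 33, 34, 36, 37, 38, 40]
Total comparisons: 10

The merged array is [3, 14, 18, 31, 32, 33, 34, 36, 37, 38, 40], requiring 10 comparisons. The merge step runs in O(n) time where n is the total number of elements.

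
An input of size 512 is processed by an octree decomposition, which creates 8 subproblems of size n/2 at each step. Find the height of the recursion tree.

For divide and conquer with division factor 2:

Problem sizes at each level:
Level 0: 512
Level 1: 256
Level 2: 128
Level 3: 64
Level 4: 32
Level 5: 16
Level 6: 8
Level 7: 4
Level 8: 2
Level 9: 1

The root is level 0 and the size-1 base case is level 9 (the tree spans levels 0 through 9, i.e. 10 levels counting the root), so the depth is the number of divisions: log_2(512) = 9

The recursion tree depth is log_2(512) = 9. At each level, the problem size is divided by 2, so it takes 9 divisions to reduce to a base case of size 1. The algorithm makes 8 recursive calls at each level.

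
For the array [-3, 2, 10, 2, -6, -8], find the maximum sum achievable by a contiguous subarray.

Using Kadane's algorithm on [-3, 2, 10, 2, -6, -8]:

Scanning through the array:
Position 1 (value 2): max_ending_here = 2, max_so_far = 2
Position 2 (value 10): max_ending_here = 12, max_so_far = 12
Position 3 (value 2): max_ending_here = 14, max_so_far = 14
Position 4 (value -6): max_ending_here = 8, max_so_far = 14
Position 5 (value -8): max_ending_here = 0, max_so_far = 14

Maximum subarray: [2, 10, 2]
Maximum sum: 14

The maximum subarray is [2, 10, 2] with sum 14. This subarray runs from index 1 to index 3.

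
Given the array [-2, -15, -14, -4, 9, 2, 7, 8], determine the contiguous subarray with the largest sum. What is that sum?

Using Kadane's algorithm on [-2, -15, -14, -4, 9, 2, 7, 8]:

Scanning through the array:
Position 1 (value -15): max_ending_here = -15, max_so_far = -2
Position 2 (value -14): max_ending_here = -14, max_so_far = -2
Position 3 (value -4): max_ending_here = -4, max_so_far = -2
Position 4 (value 9): max_ending_here = 9, max_so_far = 9
Position 5 (value 2): max_ending_here = 11, max_so_far = 11
Position 6 (value 7): max_ending_here = 18, max_so_far = 18
Position 7 (value 8): max_ending_here = 26, max_so_far = 26

Maximum subarray: [9, 2, 7, 8]
Maximum sum: 26

The maximum subarray is [9, 2, 7, 8] with sum 26. This subarray runs from index 4 to index 7.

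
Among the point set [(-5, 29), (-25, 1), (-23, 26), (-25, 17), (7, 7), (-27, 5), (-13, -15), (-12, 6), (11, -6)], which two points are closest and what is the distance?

Computing all pairwise distances among 9 points:

d((-5, 29), (-25, 1)) = 34.4093
d((-5, 29), (-23, 26)) = 18.2483
d((-5, 29), (-25, 17)) = 23.3238
d((-5, 29), (7, 7)) = 25.0599
d((-5, 29), (-27, 5)) = 32.5576
d((-5, 29), (-13, -15)) = 44.7214
d((-5, 29), (-12, 6)) = 24.0416
d((-5, 29), (11, -6)) = 38.4838
d((-25, 1), (-23, 26)) = 25.0799
d((-25, 1), (-25, 17)) = 16.0
d((-25, 1), (7, 7)) = 32.5576
d((-25, 1), (-27, 5)) = 4.4721 <-- minimum
d((-25, 1), (-13, -15)) = 20.0
d((-25, 1), (-12, 6)) = 13.9284
d((-25, 1), (11, -6)) = 36.6742
d((-23, 26), (-25, 17)) = 9.2195
d((-23, 26), (7, 7)) = 35.5106
d((-23, 26), (-27, 5)) = 21.3776
d((-23, 26), (-13, -15)) = 42.2019
d((-23, 26), (-12, 6)) = 22.8254
d((-23, 26), (11, -6)) = 46.6905
d((-25, 17), (7, 7)) = 33.5261
d((-25, 17), (-27, 5)) = 12.1655
d((-25, 17), (-13, -15)) = 34.176
d((-25, 17), (-12, 6)) = 17.0294
d((-25, 17), (11, -6)) = 42.72
d((7, 7), (-27, 5)) = 34.0588
d((7, 7), (-13, -15)) = 29.7321
d((7, 7), (-12, 6)) = 19.0263
d((7, 7), (11, -6)) = 13.6015
d((-27, 5), (-13, -15)) = 24.4131
d((-27, 5), (-12, 6)) = 15.0333
d((-27, 5), (11, -6)) = 39.5601
d((-13, -15), (-12, 6)) = 21.0238
d((-13, -15), (11, -6)) = 25.632
d((-12, 6), (11, -6)) = 25.9422

Closest pair: (-25, 1) and (-27, 5) with distance 4.4721

The closest pair is (-25, 1) and (-27, 5) with Euclidean distance 4.4721. For 9 points, brute-force pairwise comparison is shown above. For large n, the divide-and-conquer algorithm (sort by x, recurse on halves, check the dividing strip) achieves O(n log n).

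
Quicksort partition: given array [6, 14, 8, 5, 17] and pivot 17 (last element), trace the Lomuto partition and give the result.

Lomuto partition with pivot = 17:

Initial array: [6, 14, 8, 5, 17]

arr[0]=6 <= 17: swap with position 0, array becomes [6, 14, 8, 5, 17]
arr[1]=14 <= 17: swap with position 1, array becomes [6, 14, 8, 5, 17]
arr[2]=8 <= 17: swap with position 2, array becomes [6, 14, 8, 5, 17]
arr[3]=5 <= 17: swap with position 3, array becomes [6, 14, 8, 5, 17]

Place pivot at position 4: [6, 14, 8, 5, 17]
Pivot position: 4

After partitioning with pivot 17, the array becomes [6, 14, 8, 5, 17]. The pivot is placed at index 4. All elements to the left of the pivot are <= 17, and all elements to the right are > 17.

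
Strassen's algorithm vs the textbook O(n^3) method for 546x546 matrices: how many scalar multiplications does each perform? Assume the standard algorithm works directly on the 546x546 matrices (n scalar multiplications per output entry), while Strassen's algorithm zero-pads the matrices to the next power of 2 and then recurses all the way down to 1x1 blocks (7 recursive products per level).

Matrix multiplication for 546x546 matrices:

Strassen's algorithm requires power-of-2 dimensions. Pad 546x546 to 1024x1024 (next power of 2).

Standard algorithm: 546^3 = 162771336 multiplications
Strassen's algorithm: 7^(log2(1024)) = 7^10 = 282475249 multiplications
Difference: 162771336 - 282475249 = -119703913 (Strassen uses MORE here due to padding overhead — for small or just-over-power-of-2 n, padding can outweigh the per-level savings)

Standard: 162771336 multiplications (546^3). Strassen: 282475249 multiplications (7^10, after padding to 1024x1024). Strassen reduces 8 recursive multiplications to 7 at each level.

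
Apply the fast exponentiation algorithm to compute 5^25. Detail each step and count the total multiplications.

Computing 5^25 by squaring (build up from 5^1; each line after the first costs one multiplication):

5^1 = 5
5^2 = (5^1)^2 = 5^2 = 25
5^3 = 5 * 5^2 = 5 * 25 = 125
5^6 = (5^3)^2 = 125^2 = 15625
5^12 = (5^6)^2 = 15625^2 = 244140625
5^24 = (5^12)^2 = 244140625^2 = 59604644775390625
5^25 = 5 * 5^24 = 5 * 59604644775390625 = 298023223876953125

Result: 298023223876953125
Multiplications needed: 6 (6 lines after 5^1)

5^25 = 298023223876953125. Using exponentiation by squaring, this requires 6 multiplications. The key idea: if the exponent is even, square the half-power; if odd, multiply by the base once.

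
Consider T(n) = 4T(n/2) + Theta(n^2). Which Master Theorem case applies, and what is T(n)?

Master Theorem for T(n) = 4T(n/2) + O(n^2):

a = 4, b = 2, c = 2
log_b(a) = log_2(4) = 2.0000

Case 2: c = 2 = log_2(4) = 2.0000
T(n) = O(n^2 log n) = O(n^2 log n)

For T(n) = 4T(n/2) + O(n^2): log_2(4) = 2.0000. This is Case 2 of the Master Theorem (c = log_b(a), equal work at all levels), giving O(n^2 log n).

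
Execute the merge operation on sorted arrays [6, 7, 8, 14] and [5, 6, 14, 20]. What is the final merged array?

Merging process:

Compare 6 vs 5: take 5 from right. Merged: [5]
Compare 6 vs 6: take 6 from left. Merged: [5, 6]
Compare 7 vs 6: take 6 from right. Merged: [5, 6, 6]
Compare 7 vs 14: take 7 from left. Merged: [5, 6, 6, 7]
Compare 8 vs 14: take 8 from left. Merged: [5, 6, 6, 7, 8]
Compare 14 vs 14: take 14 from left. Merged: [5, 6, 6, 7, 8, 14]
Append remaining from right: [14, 20]. Merged: [5, 6, 6, 7, 8, 14, 14, 20]

Final merged array: [5, 6, 6, 7, 8, 14, 14, 20]
Total comparisons: 6

The merged array is [5, 6, 6, 7, 8, 14, 14, 20], requiring 6 comparisons. The merge step runs in O(n) time where n is the total number of elements.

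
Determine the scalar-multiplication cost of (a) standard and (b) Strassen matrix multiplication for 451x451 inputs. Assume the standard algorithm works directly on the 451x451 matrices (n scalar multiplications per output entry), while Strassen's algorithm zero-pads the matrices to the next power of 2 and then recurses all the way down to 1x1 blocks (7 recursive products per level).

Matrix multiplication for 451x451 matrices:

Strassen's algorithm requires power-of-2 dimensions. Pad 451x451 to 512x512 (next power of 2).

Standard algorithm: 451^3 = 91733851 multiplications
Strassen's algorithm: 7^(log2(512)) = 7^9 = 40353607 multiplications
Savings: 91733851 - 40353607 = 51380244 multiplications

Standard: 91733851 multiplications (451^3). Strassen: 40353607 multiplications (7^9, after padding to 512x512). Strassen reduces 8 recursive multiplications to 7 at each level.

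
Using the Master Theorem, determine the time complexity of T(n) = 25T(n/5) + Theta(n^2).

Master Theorem for T(n) = 25T(n/5) + O(n^2):

a = 25, b = 5, c = 2
log_b(a) = log_5(25) = 2.0000

Case 2: c = 2 = log_5(25) = 2.0000
T(n) = O(n^2 log n) = O(n^2 log n)

For T(n) = 25T(n/5) + O(n^2): log_5(25) = 2.0000. This is Case 2 of the Master Theorem (c = log_b(a), equal work at all levels), giving O(n^2 log n).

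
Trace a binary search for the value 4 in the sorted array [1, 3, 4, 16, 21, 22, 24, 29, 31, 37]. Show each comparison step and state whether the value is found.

Binary search for 4 in [1, 3, 4, 16, 21, 22, 24, 29, 31, 37]:

lo=0, hi=9, mid=4, arr[mid]=21 -> 21 > 4, search left half
lo=0, hi=3, mid=1, arr[mid]=3 -> 3 < 4, search right half
lo=2, hi=3, mid=2, arr[mid]=4 -> Found target at index 2!

Binary search finds 4 at index 2 after 3 comparisons. The search repeatedly halves the search space by comparing with the middle element.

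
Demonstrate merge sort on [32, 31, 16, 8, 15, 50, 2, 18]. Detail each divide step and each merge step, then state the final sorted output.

Merge sort trace:

Split: [32, 31, 16, 8, 15, 50, 2, 18] -> [32, 31, 16, 8] and [15, 50, 2, 18]
  Split: [32, 31, 16, 8] -> [32, 31] and [16, 8]
    Split: [32, 31] -> [32] and [31]
    Merge: [32] + [31] -> [31, 32]
    Split: [16, 8] -> [16] and [8]
    Merge: [16] + [8] -> [8, 16]
  Merge: [31, 32] + [8, 16] -> [8, 16, 31, 32]
  Split: [15, 50, 2, 18] -> [15, 50] and [2, 18]
    Split: [15, 50] -> [15] and [50]
    Merge: [15] + [50] -> [15, 50]
    Split: [2, 18] -> [2] and [18]
    Merge: [2] + [18] -> [2, 18]
  Merge: [15, 50] + [2, 18] -> [2, 15, 18, 50]
Merge: [8, 16, 31, 32] + [2, 15, 18, 50] -> [2, 8, 15, 16, 18, 31, 32, 50]

Final sorted array: [2, 8, 15, 16, 18, 31, 32, 50]

The merge sort proceeds by recursively splitting the array and merging sorted halves.
After all merges, the sorted array is [2, 8, 15, 16, 18, 31, 32, 50].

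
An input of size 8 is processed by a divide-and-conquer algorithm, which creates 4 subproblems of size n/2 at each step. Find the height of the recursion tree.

For divide and conquer with division factor 2:

Problem sizes at each level:
Level 0: 8
Level 1: 4
Level 2: 2
Level 3: 1

The root is level 0 and the size-1 base case is level 3 (the tree spans levels 0 through 3, i.e. 4 levels counting the root), so the depth is the number of divisions: log_2(8) = 3

The recursion tree depth is log_2(8) = 3. At each level, the problem size is divided by 2, so it takes 3 divisions to reduce to a base case of size 1. The algorithm makes 4 recursive calls at each level.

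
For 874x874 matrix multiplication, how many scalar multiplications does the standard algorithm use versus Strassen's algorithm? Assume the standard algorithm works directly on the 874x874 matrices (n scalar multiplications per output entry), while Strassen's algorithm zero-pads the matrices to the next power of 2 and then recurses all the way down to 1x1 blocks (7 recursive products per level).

Matrix multiplication for 874x874 matrices:

Strassen's algorithm requires power-of-2 dimensions. Pad 874x874 to 1024x1024 (next power of 2).

Standard algorithm: 874^3 = 667627624 multiplications
Strassen's algorithm: 7^(log2(1024)) = 7^10 = 282475249 multiplications
Savings: 667627624 - 282475249 = 385152375 multiplications

Standard: 667627624 multiplications (874^3). Strassen: 282475249 multiplications (7^10, after padding to 1024x1024). Strassen reduces 8 recursive multiplications to 7 at each level.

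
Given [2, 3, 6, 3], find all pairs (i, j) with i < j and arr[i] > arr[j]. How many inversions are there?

Finding inversions in [2, 3, 6, 3]:

(2, 3): arr[2]=6 > arr[3]=3

Total inversions: 1

The array has 1 inversion(s): (2,3). Each pair (i,j) satisfies i < j and arr[i] > arr[j].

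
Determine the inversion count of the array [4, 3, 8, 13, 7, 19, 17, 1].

Finding inversions in [4, 3, 8, 13, 7, 19, 17, 1]:

(0, 1): arr[0]=4 > arr[1]=3
(0, 7): arr[0]=4 > arr[7]=1
(1, 7): arr[1]=3 > arr[7]=1
(2, 4): arr[2]=8 > arr[4]=7
(2, 7): arr[2]=8 > arr[7]=1
(3, 4): arr[3]=13 > arr[4]=7
(3, 7): arr[3]=13 > arr[7]=1
(4, 7): arr[4]=7 > arr[7]=1
(5, 6): arr[5]=19 > arr[6]=17
(5, 7): arr[5]=19 > arr[7]=1
(6, 7): arr[6]=17 > arr[7]=1

Total inversions: 11

The array has 11 inversion(s): (0,1), (0,7), (1,7), (2,4), (2,7), (3,4), (3,7), (4,7), (5,6), (5,7), (6,7). Each pair (i,j) satisfies i < j and arr[i] > arr[j].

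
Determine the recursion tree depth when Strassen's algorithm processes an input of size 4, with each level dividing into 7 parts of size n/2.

For divide and conquer with division factor 2:

Problem sizes at each level:
Level 0: 4
Level 1: 2
Level 2: 1

The root is level 0 and the size-1 base case is level 2 (the tree spans levels 0 through 2, i.e. 3 levels counting the root), so the depth is the number of divisions: log_2(4) = 2

The recursion tree depth is log_2(4) = 2. At each level, the problem size is divided by 2, so it takes 2 divisions to reduce to a base case of size 1. The algorithm makes 7 recursive calls at each level.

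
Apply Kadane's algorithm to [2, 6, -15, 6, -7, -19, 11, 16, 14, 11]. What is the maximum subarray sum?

Using Kadane's algorithm on [2, 6, -15, 6, -7, -19, 11, 16, 14, 11]:

Scanning through the array:
Position 1 (value 6): max_ending_here = 8, max_so_far = 8
Position 2 (value -15): max_ending_here = -7, max_so_far = 8
Position 3 (value 6): max_ending_here = 6, max_so_far = 8
Position 4 (value -7): max_ending_here = -1, max_so_far = 8
Position 5 (value -19): max_ending_here = -19, max_so_far = 8
Position 6 (value 11): max_ending_here = 11, max_so_far = 11
Position 7 (value 16): max_ending_here = 27, max_so_far = 27
Position 8 (value 14): max_ending_here = 41, max_so_far = 41
Position 9 (value 11): max_ending_here = 52, max_so_far = 52

Maximum subarray: [11, 16, 14, 11]
Maximum sum: 52

The maximum subarray is [11, 16, 14, 11] with sum 52. This subarray runs from index 6 to index 9.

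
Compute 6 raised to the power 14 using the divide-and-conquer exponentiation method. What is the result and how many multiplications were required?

Computing 6^14 by squaring (build up from 6^1; each line after the first costs one multiplication):

6^1 = 6
6^2 = (6^1)^2 = 6^2 = 36
6^3 = 6 * 6^2 = 6 * 36 = 216
6^6 = (6^3)^2 = 216^2 = 46656
6^7 = 6 * 6^6 = 6 * 46656 = 279936
6^14 = (6^7)^2 = 279936^2 = 78364164096

Result: 78364164096
Multiplications needed: 5 (5 lines after 6^1)

6^14 = 78364164096. Using exponentiation by squaring, this requires 5 multiplications. The key idea: if the exponent is even, square the half-power; if odd, multiply by the base once.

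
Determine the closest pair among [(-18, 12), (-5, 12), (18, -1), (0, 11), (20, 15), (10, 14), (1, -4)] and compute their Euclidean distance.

Computing all pairwise distances among 7 points:

d((-18, 12), (-5, 12)) = 13.0
d((-18, 12), (18, -1)) = 38.2753
d((-18, 12), (0, 11)) = 18.0278
d((-18, 12), (20, 15)) = 38.1182
d((-18, 12), (10, 14)) = 28.0713
d((-18, 12), (1, -4)) = 24.8395
d((-5, 12), (18, -1)) = 26.4197
d((-5, 12), (0, 11)) = 5.099 <-- minimum
d((-5, 12), (20, 15)) = 25.1794
d((-5, 12), (10, 14)) = 15.1327
d((-5, 12), (1, -4)) = 17.088
d((18, -1), (0, 11)) = 21.6333
d((18, -1), (20, 15)) = 16.1245
d((18, -1), (10, 14)) = 17.0
d((18, -1), (1, -4)) = 17.2627
d((0, 11), (20, 15)) = 20.3961
d((0, 11), (10, 14)) = 10.4403
d((0, 11), (1, -4)) = 15.0333
d((20, 15), (10, 14)) = 10.0499
d((20, 15), (1, -4)) = 26.8701
d((10, 14), (1, -4)) = 20.1246

Closest pair: (-5, 12) and (0, 11) with distance 5.099

The closest pair is (-5, 12) and (0, 11) with Euclidean distance 5.099. For 7 points, brute-force pairwise comparison is shown above. For large n, the divide-and-conquer algorithm (sort by x, recurse on halves, check the dividing strip) achieves O(n log n).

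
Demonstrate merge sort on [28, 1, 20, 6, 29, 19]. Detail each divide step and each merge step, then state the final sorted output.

Merge sort trace:

Split: [28, 1, 20, 6, 29, 19] -> [28, 1, 20] and [6, 29, 19]
  Split: [28, 1, 20] -> [28] and [1, 20]
    Split: [1, 20] -> [1] and [20]
    Merge: [1] + [20] -> [1, 20]
  Merge: [28] + [1, 20] -> [1, 20, 28]
  Split: [6, 29, 19] -> [6] and [29, 19]
    Split: [29, 19] -> [29] and [19]
    Merge: [29] + [19] -> [19, 29]
  Merge: [6] + [19, 29] -> [6, 19, 29]
Merge: [1, 20, 28] + [6, 19, 29] -> [1, 6, 19, 20, 28, 29]

Final sorted array: [1, 6, 19, 20, 28, 29]

The merge sort proceeds by recursively splitting the array and merging sorted halves.
After all merges, the sorted array is [1, 6, 19, 20, 28, 29].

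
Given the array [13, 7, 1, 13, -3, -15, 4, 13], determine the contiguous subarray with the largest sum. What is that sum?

Using Kadane's algorithm on [13, 7, 1, 13, -3, -15, 4, 13]:

Scanning through the array:
Position 1 (value 7): max_ending_here = 20, max_so_far = 20
Position 2 (value 1): max_ending_here = 21, max_so_far = 21
Position 3 (value 13): max_ending_here = 34, max_so_far = 34
Position 4 (value -3): max_ending_here = 31, max_so_far = 34
Position 5 (value -15): max_ending_here = 16, max_so_far = 34
Position 6 (value 4): max_ending_here = 20, max_so_far = 34
Position 7 (value 13): max_ending_here = 33, max_so_far = 34

Maximum subarray: [13, 7, 1, 13]
Maximum sum: 34

The maximum subarray is [13, 7, 1, 13] with sum 34. This subarray runs from index 0 to index 3.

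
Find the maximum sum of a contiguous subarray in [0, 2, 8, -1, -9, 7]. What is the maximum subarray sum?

Using Kadane's algorithm on [0, 2, 8, -1, -9, 7]:

Scanning through the array:
Position 1 (value 2): max_ending_here = 2, max_so_far = 2
Position 2 (value 8): max_ending_here = 10, max_so_far = 10
Position 3 (value -1): max_ending_here = 9, max_so_far = 10
Position 4 (value -9): max_ending_here = 0, max_so_far = 10
Position 5 (value 7): max_ending_here = 7, max_so_far = 10

Maximum subarray: [0, 2, 8]
Maximum sum: 10

The maximum subarray is [0, 2, 8] with sum 10. This subarray runs from index 0 to index 2.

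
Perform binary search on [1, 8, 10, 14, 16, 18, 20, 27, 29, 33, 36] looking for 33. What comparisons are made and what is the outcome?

Binary search for 33 in [1, 8, 10, 14, 16, 18, 20, 27, 29, 33, 36]:

lo=0, hi=10, mid=5, arr[mid]=18 -> 18 < 33, search right half
lo=6, hi=10, mid=8, arr[mid]=29 -> 29 < 33, search right half
lo=9, hi=10, mid=9, arr[mid]=33 -> Found target at index 9!

Binary search finds 33 at index 9 after 3 comparisons. The search repeatedly halves the search space by comparing with the middle element.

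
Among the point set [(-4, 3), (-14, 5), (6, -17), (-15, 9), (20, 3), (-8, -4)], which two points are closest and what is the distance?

Computing all pairwise distances among 6 points:

d((-4, 3), (-14, 5)) = 10.198
d((-4, 3), (6, -17)) = 22.3607
d((-4, 3), (-15, 9)) = 12.53
d((-4, 3), (20, 3)) = 24.0
d((-4, 3), (-8, -4)) = 8.0623
d((-14, 5), (6, -17)) = 29.7321
d((-14, 5), (-15, 9)) = 4.1231 <-- minimum
d((-14, 5), (20, 3)) = 34.0588
d((-14, 5), (-8, -4)) = 10.8167
d((6, -17), (-15, 9)) = 33.4215
d((6, -17), (20, 3)) = 24.4131
d((6, -17), (-8, -4)) = 19.105
d((-15, 9), (20, 3)) = 35.5106
d((-15, 9), (-8, -4)) = 14.7648
d((20, 3), (-8, -4)) = 28.8617

Closest pair: (-14, 5) and (-15, 9) with distance 4.1231

The closest pair is (-14, 5) and (-15, 9) with Euclidean distance 4.1231. For 6 points, brute-force pairwise comparison is shown above. For large n, the divide-and-conquer algorithm (sort by x, recurse on halves, check the dividing strip) achieves O(n log n).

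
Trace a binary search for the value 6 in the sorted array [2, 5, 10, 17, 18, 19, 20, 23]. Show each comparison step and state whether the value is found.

Binary search for 6 in [2, 5, 10, 17, 18, 19, 20, 23]:

lo=0, hi=7, mid=3, arr[mid]=17 -> 17 > 6, search left half
lo=0, hi=2, mid=1, arr[mid]=5 -> 5 < 6, search right half
lo=2, hi=2, mid=2, arr[mid]=10 -> 10 > 6, search left half
lo=2 > hi=1, target 6 not found

Binary search determines that 6 is not in the array after 3 comparisons. The search space was exhausted without finding the target.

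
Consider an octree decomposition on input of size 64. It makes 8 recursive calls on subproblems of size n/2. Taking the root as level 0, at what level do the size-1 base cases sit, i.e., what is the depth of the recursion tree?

For divide and conquer with division factor 2:

Problem sizes at each level:
Level 0: 64
Level 1: 32
Level 2: 16
Level 3: 8
Level 4: 4
Level 5: 2
Level 6: 1

The root is level 0 and the size-1 base case is level 6 (the tree spans levels 0 through 6, i.e. 7 levels counting the root), so the depth is the number of divisions: log_2(64) = 6

The recursion tree depth is log_2(64) = 6. At each level, the problem size is divided by 2, so it takes 6 divisions to reduce to a base case of size 1. The algorithm makes 8 recursive calls at each level.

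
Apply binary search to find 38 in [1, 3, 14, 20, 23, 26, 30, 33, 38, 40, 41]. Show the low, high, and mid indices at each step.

Binary search for 38 in [1, 3, 14, 20, 23, 26, 30, 33, 38, 40, 41]:

lo=0, hi=10, mid=5, arr[mid]=26 -> 26 < 38, search right half
lo=6, hi=10, mid=8, arr[mid]=38 -> Found target at index 8!

Binary search finds 38 at index 8 after 2 comparisons. The search repeatedly halves the search space by comparing with the middle element.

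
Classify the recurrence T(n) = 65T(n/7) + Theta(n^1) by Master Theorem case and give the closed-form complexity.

Master Theorem for T(n) = 65T(n/7) + O(n^1):

a = 65, b = 7, c = 1
log_b(a) = log_7(65) = 2.1452

Case 1: c = 1 < log_7(65) = 2.1452
T(n) = O(n^(log_7 65))

For T(n) = 65T(n/7) + O(n^1): log_7(65) = 2.1452. This is Case 1 of the Master Theorem (c < log_b(a), work dominated by leaves), giving O(n^(log_7 65)).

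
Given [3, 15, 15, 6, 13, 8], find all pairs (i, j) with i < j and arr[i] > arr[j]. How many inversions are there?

Finding inversions in [3, 15, 15, 6, 13, 8]:

(1, 3): arr[1]=15 > arr[3]=6
(1, 4): arr[1]=15 > arr[4]=13
(1, 5): arr[1]=15 > arr[5]=8
(2, 3): arr[2]=15 > arr[3]=6
(2, 4): arr[2]=15 > arr[4]=13
(2, 5): arr[2]=15 > arr[5]=8
(4, 5): arr[4]=13 > arr[5]=8

Total inversions: 7

The array has 7 inversion(s): (1,3), (1,4), (1,5), (2,3), (2,4), (2,5), (4,5). Each pair (i,j) satisfies i < j and arr[i] > arr[j].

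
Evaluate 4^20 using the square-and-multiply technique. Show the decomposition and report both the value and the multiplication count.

Computing 4^20 by squaring (build up from 4^1; each line after the first costs one multiplication):

4^1 = 4
4^2 = (4^1)^2 = 4^2 = 16
4^4 = (4^2)^2 = 16^2 = 256
4^5 = 4 * 4^4 = 4 * 256 = 1024
4^10 = (4^5)^2 = 1024^2 = 1048576
4^20 = (4^10)^2 = 1048576^2 = 1099511627776

Result: 1099511627776
Multiplications needed: 5 (5 lines after 4^1)

4^20 = 1099511627776. Using exponentiation by squaring, this requires 5 multiplications. The key idea: if the exponent is even, square the half-power; if odd, multiply by the base once.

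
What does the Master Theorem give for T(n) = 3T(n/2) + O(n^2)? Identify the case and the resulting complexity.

Master Theorem for T(n) = 3T(n/2) + O(n^2):

a = 3, b = 2, c = 2
log_b(a) = log_2(3) = 1.5850

Case 3: c = 2 > log_2(3) = 1.5850
T(n) = O(n^2) = O(n^2)

For T(n) = 3T(n/2) + O(n^2): log_2(3) = 1.5850. This is Case 3 of the Master Theorem (c > log_b(a), work dominated by root), giving O(n^2).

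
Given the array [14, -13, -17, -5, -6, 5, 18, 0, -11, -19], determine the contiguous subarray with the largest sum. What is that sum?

Using Kadane's algorithm on [14, -13, -17, -5, -6, 5, 18, 0, -11, -19]:

Scanning through the array:
Position 1 (value -13): max_ending_here = 1, max_so_far = 14
Position 2 (value -17): max_ending_here = -16, max_so_far = 14
Position 3 (value -5): max_ending_here = -5, max_so_far = 14
Position 4 (value -6): max_ending_here = -6, max_so_far = 14
Position 5 (value 5): max_ending_here = 5, max_so_far = 14
Position 6 (value 18): max_ending_here = 23, max_so_far = 23
Position 7 (value 0): max_ending_here = 23, max_so_far = 23
Position 8 (value -11): max_ending_here = 12, max_so_far = 23
Position 9 (value -19): max_ending_here = -7, max_so_far = 23

Maximum subarray: [5, 18]
Maximum sum: 23

The maximum subarray is [5, 18] with sum 23. This subarray runs from index 5 to index 6.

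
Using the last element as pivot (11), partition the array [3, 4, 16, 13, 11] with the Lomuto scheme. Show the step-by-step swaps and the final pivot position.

Lomuto partition with pivot = 11:

Initial array: [3, 4, 16, 13, 11]

arr[0]=3 <= 11: swap with position 0, array becomes [3, 4, 16, 13, 11]
arr[1]=4 <= 11: swap with position 1, array becomes [3, 4, 16, 13, 11]
arr[2]=16 > 11: no swap
arr[3]=13 > 11: no swap

Place pivot at position 2: [3, 4, 11, 13, 16]
Pivot position: 2

After partitioning with pivot 11, the array becomes [3, 4, 11, 13, 16]. The pivot is placed at index 2. All elements to the left of the pivot are <= 11, and all elements to the right are > 11.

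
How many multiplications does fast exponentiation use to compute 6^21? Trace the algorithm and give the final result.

Computing 6^21 by squaring (build up from 6^1; each line after the first costs one multiplication):

6^1 = 6
6^2 = (6^1)^2 = 6^2 = 36
6^4 = (6^2)^2 = 36^2 = 1296
6^5 = 6 * 6^4 = 6 * 1296 = 7776
6^10 = (6^5)^2 = 7776^2 = 60466176
6^20 = (6^10)^2 = 60466176^2 = 3656158440062976
6^21 = 6 * 6^20 = 6 * 3656158440062976 = 21936950640377856

Result: 21936950640377856
Multiplications needed: 6 (6 lines after 6^1)

6^21 = 21936950640377856. Using exponentiation by squaring, this requires 6 multiplications. The key idea: if the exponent is even, square the half-power; if odd, multiply by the base once.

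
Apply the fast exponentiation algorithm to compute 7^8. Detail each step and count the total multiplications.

Computing 7^8 by squaring (build up from 7^1; each line after the first costs one multiplication):

7^1 = 7
7^2 = (7^1)^2 = 7^2 = 49
7^4 = (7^2)^2 = 49^2 = 2401
7^8 = (7^4)^2 = 2401^2 = 5764801

Result: 5764801
Multiplications needed: 3 (3 lines after 7^1)

7^8 = 5764801. Using exponentiation by squaring, this requires 3 multiplications. The key idea: if the exponent is even, square the half-power; if odd, multiply by the base once.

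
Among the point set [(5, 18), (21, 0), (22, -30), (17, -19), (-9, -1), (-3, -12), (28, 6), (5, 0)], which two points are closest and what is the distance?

Computing all pairwise distances among 8 points:

d((5, 18), (21, 0)) = 24.0832
d((5, 18), (22, -30)) = 50.9215
d((5, 18), (17, -19)) = 38.8973
d((5, 18), (-9, -1)) = 23.6008
d((5, 18), (-3, -12)) = 31.0483
d((5, 18), (28, 6)) = 25.9422
d((5, 18), (5, 0)) = 18.0
d((21, 0), (22, -30)) = 30.0167
d((21, 0), (17, -19)) = 19.4165
d((21, 0), (-9, -1)) = 30.0167
d((21, 0), (-3, -12)) = 26.8328
d((21, 0), (28, 6)) = 9.2195 <-- minimum
d((21, 0), (5, 0)) = 16.0
d((22, -30), (17, -19)) = 12.083
d((22, -30), (-9, -1)) = 42.45
d((22, -30), (-3, -12)) = 30.8058
d((22, -30), (28, 6)) = 36.4966
d((22, -30), (5, 0)) = 34.4819
d((17, -19), (-9, -1)) = 31.6228
d((17, -19), (-3, -12)) = 21.1896
d((17, -19), (28, 6)) = 27.313
d((17, -19), (5, 0)) = 22.4722
d((-9, -1), (-3, -12)) = 12.53
d((-9, -1), (28, 6)) = 37.6563
d((-9, -1), (5, 0)) = 14.0357
d((-3, -12), (28, 6)) = 35.8469
d((-3, -12), (5, 0)) = 14.4222
d((28, 6), (5, 0)) = 23.7697

Closest pair: (21, 0) and (28, 6) with distance 9.2195

The closest pair is (21, 0) and (28, 6) with Euclidean distance 9.2195. For 8 points, brute-force pairwise comparison is shown above. For large n, the divide-and-conquer algorithm (sort by x, recurse on halves, check the dividing strip) achieves O(n log n).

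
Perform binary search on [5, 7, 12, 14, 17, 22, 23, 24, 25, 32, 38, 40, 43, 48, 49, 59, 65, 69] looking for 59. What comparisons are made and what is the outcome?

Binary search for 59 in [5, 7, 12, 14, 17, 22, 23, 24, 25, 32, 38, 40, 43, 48, 49, 59, 65, 69]:

lo=0, hi=17, mid=8, arr[mid]=25 -> 25 < 59, search right half
lo=9, hi=17, mid=13, arr[mid]=48 -> 48 < 59, search right half
lo=14, hi=17, mid=15, arr[mid]=59 -> Found target at index 15!

Binary search finds 59 at index 15 after 3 comparisons. The search repeatedly halves the search space by comparing with the middle element.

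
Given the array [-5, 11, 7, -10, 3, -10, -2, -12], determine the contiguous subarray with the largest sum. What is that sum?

Using Kadane's algorithm on [-5, 11, 7, -10, 3, -10, -2, -12]:

Scanning through the array:
Position 1 (value 11): max_ending_here = 11, max_so_far = 11
Position 2 (value 7): max_ending_here = 18, max_so_far = 18
Position 3 (value -10): max_ending_here = 8, max_so_far = 18
Position 4 (value 3): max_ending_here = 11, max_so_far = 18
Position 5 (value -10): max_ending_here = 1, max_so_far = 18
Position 6 (value -2): max_ending_here = -1, max_so_far = 18
Position 7 (value -12): max_ending_here = -12, max_so_far = 18

Maximum subarray: [11, 7]
Maximum sum: 18

The maximum subarray is [11, 7] with sum 18. This subarray runs from index 1 to index 2.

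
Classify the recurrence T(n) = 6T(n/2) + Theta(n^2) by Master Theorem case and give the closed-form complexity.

Master Theorem for T(n) = 6T(n/2) + O(n^2):

a = 6, b = 2, c = 2
log_b(a) = log_2(6) = 2.5850

Case 1: c = 2 < log_2(6) = 2.5850
T(n) = O(n^(log_2 6))

For T(n) = 6T(n/2) + O(n^2): log_2(6) = 2.5850. This is Case 1 of the Master Theorem (c < log_b(a), work dominated by leaves), giving O(n^(log_2 6)).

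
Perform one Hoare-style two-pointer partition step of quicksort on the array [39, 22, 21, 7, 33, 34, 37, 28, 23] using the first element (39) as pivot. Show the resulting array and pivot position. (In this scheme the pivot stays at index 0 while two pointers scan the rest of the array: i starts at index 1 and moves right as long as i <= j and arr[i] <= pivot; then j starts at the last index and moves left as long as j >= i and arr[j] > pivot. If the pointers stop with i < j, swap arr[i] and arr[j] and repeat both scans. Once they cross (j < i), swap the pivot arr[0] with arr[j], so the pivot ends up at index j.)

Hoare-style two-pointer partition with pivot = 39:

Initial array: [39, 22, 21, 7, 33, 34, 37, 28, 23]

Pointers start at i = 1, j = 8.
i ends at 9, j ends at 8: the pointers have crossed (j < i), so scanning stops.

Swap pivot arr[0] with arr[8] to place pivot at position 8: [23, 22, 21, 7, 33, 34, 37, 28, 39]
Pivot position: 8

After partitioning with pivot 39, the array becomes [23, 22, 21, 7, 33, 34, 37, 28, 39]. The pivot is placed at index 8. All elements to the left of the pivot are <= 39, and all elements to the right are > 39.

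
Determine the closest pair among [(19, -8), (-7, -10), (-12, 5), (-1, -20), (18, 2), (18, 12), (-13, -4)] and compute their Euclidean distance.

Computing all pairwise distances among 7 points:

d((19, -8), (-7, -10)) = 26.0768
d((19, -8), (-12, 5)) = 33.6155
d((19, -8), (-1, -20)) = 23.3238
d((19, -8), (18, 2)) = 10.0499
d((19, -8), (18, 12)) = 20.025
d((19, -8), (-13, -4)) = 32.249
d((-7, -10), (-12, 5)) = 15.8114
d((-7, -10), (-1, -20)) = 11.6619
d((-7, -10), (18, 2)) = 27.7308
d((-7, -10), (18, 12)) = 33.3017
d((-7, -10), (-13, -4)) = 8.4853 <-- minimum
d((-12, 5), (-1, -20)) = 27.313
d((-12, 5), (18, 2)) = 30.1496
d((-12, 5), (18, 12)) = 30.8058
d((-12, 5), (-13, -4)) = 9.0554
d((-1, -20), (18, 2)) = 29.0689
d((-1, -20), (18, 12)) = 37.2156
d((-1, -20), (-13, -4)) = 20.0
d((18, 2), (18, 12)) = 10.0
d((18, 2), (-13, -4)) = 31.5753
d((18, 12), (-13, -4)) = 34.8855

Closest pair: (-7, -10) and (-13, -4) with distance 8.4853

The closest pair is (-7, -10) and (-13, -4) with Euclidean distance 8.4853. For 7 points, brute-force pairwise comparison is shown above. For large n, the divide-and-conquer algorithm (sort by x, recurse on halves, check the dividing strip) achieves O(n log n).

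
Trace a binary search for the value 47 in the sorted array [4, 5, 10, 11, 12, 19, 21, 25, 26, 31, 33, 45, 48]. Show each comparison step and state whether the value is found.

Binary search for 47 in [4, 5, 10, 11, 12, 19, 21, 25, 26, 31, 33, 45, 48]:

lo=0, hi=12, mid=6, arr[mid]=21 -> 21 < 47, search right half
lo=7, hi=12, mid=9, arr[mid]=31 -> 31 < 47, search right half
lo=10, hi=12, mid=11, arr[mid]=45 -> 45 < 47, search right half
lo=12, hi=12, mid=12, arr[mid]=48 -> 48 > 47, search left half
lo=12 > hi=11, target 47 not found

Binary search determines that 47 is not in the array after 4 comparisons. The search space was exhausted without finding the target.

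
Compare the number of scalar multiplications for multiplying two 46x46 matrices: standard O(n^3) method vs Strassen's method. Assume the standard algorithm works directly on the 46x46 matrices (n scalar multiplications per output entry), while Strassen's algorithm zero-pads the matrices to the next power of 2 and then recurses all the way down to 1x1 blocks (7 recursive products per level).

Matrix multiplication for 46x46 matrices:

Strassen's algorithm requires power-of-2 dimensions. Pad 46x46 to 64x64 (next power of 2).

Standard algorithm: 46^3 = 97336 multiplications
Strassen's algorithm: 7^(log2(64)) = 7^6 = 117649 multiplications
Difference: 97336 - 117649 = -20313 (Strassen uses MORE here due to padding overhead — for small or just-over-power-of-2 n, padding can outweigh the per-level savings)

Standard: 97336 multiplications (46^3). Strassen: 117649 multiplications (7^6, after padding to 64x64). Strassen reduces 8 recursive multiplications to 7 at each level.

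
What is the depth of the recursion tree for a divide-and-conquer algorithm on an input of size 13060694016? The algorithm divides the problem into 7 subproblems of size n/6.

For divide and conquer with division factor 6:

Problem sizes at each level:
Level 0: 13060694016
Level 1: 2176782336
Level 2: 362797056
Level 3: 60466176
Level 4: 10077696
Level 5: 1679616
Level 6: 279936
Level 7: 46656
Level 8: 7776
Level 9: 1296
Level 10: 216
Level 11: 36
Level 12: 6
Level 13: 1

The root is level 0 and the size-1 base case is level 13 (the tree spans levels 0 through 13, i.e. 14 levels counting the root), so the depth is the number of divisions: log_6(13060694016) = 13

The recursion tree depth is log_6(13060694016) = 13. At each level, the problem size is divided by 6, so it takes 13 divisions to reduce to a base case of size 1. The algorithm makes 7 recursive calls at each level.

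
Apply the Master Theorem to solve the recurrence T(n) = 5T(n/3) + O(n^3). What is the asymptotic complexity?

Master Theorem for T(n) = 5T(n/3) + O(n^3):

a = 5, b = 3, c = 3
log_b(a) = log_3(5) = 1.4650

Case 3: c = 3 > log_3(5) = 1.4650
T(n) = O(n^3) = O(n^3)

For T(n) = 5T(n/3) + O(n^3): log_3(5) = 1.4650. This is Case 3 of the Master Theorem (c > log_b(a), work dominated by root), giving O(n^3).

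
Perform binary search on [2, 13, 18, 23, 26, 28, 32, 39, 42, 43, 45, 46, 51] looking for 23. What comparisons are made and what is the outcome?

Binary search for 23 in [2, 13, 18, 23, 26, 28, 32, 39, 42, 43, 45, 46, 51]:

lo=0, hi=12, mid=6, arr[mid]=32 -> 32 > 23, search left half
lo=0, hi=5, mid=2, arr[mid]=18 -> 18 < 23, search right half
lo=3, hi=5, mid=4, arr[mid]=26 -> 26 > 23, search left half
lo=3, hi=3, mid=3, arr[mid]=23 -> Found target at index 3!

Binary search finds 23 at index 3 after 4 comparisons. The search repeatedly halves the search space by comparing with the middle element.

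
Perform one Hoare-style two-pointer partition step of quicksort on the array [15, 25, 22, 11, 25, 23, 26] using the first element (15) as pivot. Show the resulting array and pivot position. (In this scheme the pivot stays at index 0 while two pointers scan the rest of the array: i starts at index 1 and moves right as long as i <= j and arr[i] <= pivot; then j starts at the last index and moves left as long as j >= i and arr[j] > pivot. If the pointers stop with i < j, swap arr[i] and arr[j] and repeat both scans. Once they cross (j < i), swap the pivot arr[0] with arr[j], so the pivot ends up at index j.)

Hoare-style two-pointer partition with pivot = 15:

Initial array: [15, 25, 22, 11, 25, 23, 26]

Pointers start at i = 1, j = 6.
i stops at index 1 (arr[1]=25 > 15), j stops at index 3 (arr[3]=11 <= 15): swap arr[1] and arr[3], array becomes [15, 11, 22, 25, 25, 23, 26]
i ends at 2, j ends at 1: the pointers have crossed (j < i), so scanning stops.

Swap pivot arr[0] with arr[1] to place pivot at position 1: [11, 15, 22, 25, 25, 23, 26]
Pivot position: 1

After partitioning with pivot 15, the array becomes [11, 15, 22, 25, 25, 23, 26]. The pivot is placed at index 1. All elements to the left of the pivot are <= 15, and all elements to the right are > 15.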